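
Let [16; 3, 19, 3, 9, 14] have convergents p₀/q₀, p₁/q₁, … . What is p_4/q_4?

Using pₖ = aₖpₖ₋₁ + pₖ₋₂, qₖ = aₖqₖ₋₁ + qₖ₋₂ (with p₋₁=1, p₋₂=0, q₋₁=0, q₋₂=1):
  k=0: a=16, p=16, q=1
  k=1: a=3, p=49, q=3
  k=2: a=19, p=947, q=58
  k=3: a=3, p=2890, q=177
  k=4: a=9, p=26957, q=1651

26957/1651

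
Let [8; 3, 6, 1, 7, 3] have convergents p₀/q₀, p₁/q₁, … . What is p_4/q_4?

Using pₖ = aₖpₖ₋₁ + pₖ₋₂, qₖ = aₖqₖ₋₁ + qₖ₋₂ (with p₋₁=1, p₋₂=0, q₋₁=0, q₋₂=1):
  k=0: a=8, p=8, q=1
  k=1: a=3, p=25, q=3
  k=2: a=6, p=158, q=19
  k=3: a=1, p=183, q=22
  k=4: a=7, p=1439, q=173

1439/173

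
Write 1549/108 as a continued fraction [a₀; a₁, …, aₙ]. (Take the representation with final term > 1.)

[14; 2, 1, 11, 3]

1549 = 14*108 + 37
108 = 2*37 + 34
37 = 1*34 + 3
34 = 11*3 + 1
3 = 3*1 + 0  (stop)
So 1549/108 = [14; 2, 1, 11, 3].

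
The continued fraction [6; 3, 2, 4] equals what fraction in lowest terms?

Using pₖ = aₖpₖ₋₁ + pₖ₋₂ and qₖ = aₖqₖ₋₁ + qₖ₋₂:
  k=0: a=6, p=6, q=1
  k=1: a=3, p=19, q=3
  k=2: a=2, p=44, q=7
  k=3: a=4, p=195, q=31

195/31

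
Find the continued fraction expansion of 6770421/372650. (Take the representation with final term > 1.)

6770421 = 18·372650 + 62721
372650 = 5·62721 + 59045
62721 = 1·59045 + 3676
59045 = 16·3676 + 229
3676 = 16·229 + 12
229 = 19·12 + 1
12 = 12·1 + 0  (stop)
So 6770421/372650 = [18; 5, 1, 16, 16, 19, 12].

[18; 5, 1, 16, 16, 19, 12]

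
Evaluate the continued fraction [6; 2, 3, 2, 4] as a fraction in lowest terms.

Using pₖ = aₖpₖ₋₁ + pₖ₋₂ and qₖ = aₖqₖ₋₁ + qₖ₋₂:
  k=0: a=6, p=6, q=1
  k=1: a=2, p=13, q=2
  k=2: a=3, p=45, q=7
  k=3: a=2, p=103, q=16
  k=4: a=4, p=457, q=71

457/71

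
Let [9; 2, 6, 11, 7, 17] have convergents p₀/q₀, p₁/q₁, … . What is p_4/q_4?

9727/1028

Using pₖ = aₖpₖ₋₁ + pₖ₋₂, qₖ = aₖqₖ₋₁ + qₖ₋₂ (with p₋₁=1, p₋₂=0, q₋₁=0, q₋₂=1):
  k=0: a=9, p=9, q=1
  k=1: a=2, p=19, q=2
  k=2: a=6, p=123, q=13
  k=3: a=11, p=1372, q=145
  k=4: a=7, p=9727, q=1028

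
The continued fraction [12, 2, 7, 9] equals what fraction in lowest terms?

1708/137

Using pₖ = aₖpₖ₋₁ + pₖ₋₂ and qₖ = aₖqₖ₋₁ + qₖ₋₂:
  k=0: a=12, p=12, q=1
  k=1: a=2, p=25, q=2
  k=2: a=7, p=187, q=15
  k=3: a=9, p=1708, q=137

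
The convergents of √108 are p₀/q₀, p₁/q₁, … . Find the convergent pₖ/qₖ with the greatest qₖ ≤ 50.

√108 = [10; 2, 1, 1, 4, 1, 1, 2, 20, …] (period length 8).
Convergents:
  p_0/q_0 = 10/1
  p_1/q_1 = 21/2
  p_2/q_2 = 31/3
  p_3/q_3 = 52/5
  p_4/q_4 = 239/23
  p_5/q_5 = 291/28
  p_6/q_6 = 530/51
q_5 = 28 ≤ 50 < 51 = q_6, so the answer is 291/28.

291/28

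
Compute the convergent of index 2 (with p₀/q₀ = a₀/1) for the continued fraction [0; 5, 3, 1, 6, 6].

3/16

Using pₖ = aₖpₖ₋₁ + pₖ₋₂, qₖ = aₖqₖ₋₁ + qₖ₋₂ (with p₋₁=1, p₋₂=0, q₋₁=0, q₋₂=1):
  k=0: a=0, p=0, q=1
  k=1: a=5, p=1, q=5
  k=2: a=3, p=3, q=16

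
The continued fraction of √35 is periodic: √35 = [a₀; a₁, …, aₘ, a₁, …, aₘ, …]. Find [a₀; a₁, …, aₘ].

a₀ = ⌊√35⌋ = 5.
With m₀=0, d₀=1 and mₖ₊₁ = dₖaₖ − mₖ, dₖ₊₁ = (n − mₖ₊₁²)/dₖ, aₖ₊₁ = ⌊(a₀+mₖ₊₁)/dₖ₊₁⌋:
  k=1: m=5, d=10, a=1
  k=2: m=5, d=1, a=10
d=1 and a=2a₀=10 at k=2, so the next step gives (m, d) = (5, 10) again — its k=1 value — and the period has length 2.

[5; 1, 10]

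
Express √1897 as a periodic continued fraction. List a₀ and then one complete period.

[43; 1, 1, 4, 12, 4, 1, 1, 86]

a₀ = ⌊√1897⌋ = 43.
With m₀=0, d₀=1 and mₖ₊₁ = dₖaₖ − mₖ, dₖ₊₁ = (n − mₖ₊₁²)/dₖ, aₖ₊₁ = ⌊(a₀+mₖ₊₁)/dₖ₊₁⌋:
  k=1: m=43, d=48, a=1
  k=2: m=5, d=39, a=1
  k=3: m=34, d=19, a=4
  k=4: m=42, d=7, a=12
  k=5: m=42, d=19, a=4
  k=6: m=34, d=39, a=1
  k=7: m=5, d=48, a=1
  k=8: m=43, d=1, a=86
d=1 and a=2a₀=86 at k=8, so the next step gives (m, d) = (43, 48) again — its k=1 value — and the period has length 8.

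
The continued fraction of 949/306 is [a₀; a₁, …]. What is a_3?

949 = 3·306 + 31   →  a_0 = 3
306 = 9·31 + 27   →  a_1 = 9
31 = 1·27 + 4   →  a_2 = 1
27 = 6·4 + 3   →  a_3 = 6

6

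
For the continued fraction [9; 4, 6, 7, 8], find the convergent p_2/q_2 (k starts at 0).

Using pₖ = aₖpₖ₋₁ + pₖ₋₂, qₖ = aₖqₖ₋₁ + qₖ₋₂ (with p₋₁=1, p₋₂=0, q₋₁=0, q₋₂=1):
  k=0: a=9, p=9, q=1
  k=1: a=4, p=37, q=4
  k=2: a=6, p=231, q=25

231/25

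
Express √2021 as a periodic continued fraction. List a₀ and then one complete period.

[44; 1, 21, 2, 21, 1, 88]

a₀ = ⌊√2021⌋ = 44.
With m₀=0, d₀=1 and mₖ₊₁ = dₖaₖ − mₖ, dₖ₊₁ = (n − mₖ₊₁²)/dₖ, aₖ₊₁ = ⌊(a₀+mₖ₊₁)/dₖ₊₁⌋:
  k=1: m=44, d=85, a=1
  k=2: m=41, d=4, a=21
  k=3: m=43, d=43, a=2
  k=4: m=43, d=4, a=21
  k=5: m=41, d=85, a=1
  k=6: m=44, d=1, a=88
d=1 and a=2a₀=88 at k=6, so the next step gives (m, d) = (44, 85) again — its k=1 value — and the period has length 6.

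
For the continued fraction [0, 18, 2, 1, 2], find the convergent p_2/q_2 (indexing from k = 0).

2/37

Using pₖ = aₖpₖ₋₁ + pₖ₋₂, qₖ = aₖqₖ₋₁ + qₖ₋₂ (with p₋₁=1, p₋₂=0, q₋₁=0, q₋₂=1):
  k=0: a=0, p=0, q=1
  k=1: a=18, p=1, q=18
  k=2: a=2, p=2, q=37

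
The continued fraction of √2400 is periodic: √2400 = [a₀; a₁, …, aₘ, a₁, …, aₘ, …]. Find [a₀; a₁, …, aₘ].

[48; 1, 96]

a₀ = ⌊√2400⌋ = 48.
With m₀=0, d₀=1 and mₖ₊₁ = dₖaₖ − mₖ, dₖ₊₁ = (n − mₖ₊₁²)/dₖ, aₖ₊₁ = ⌊(a₀+mₖ₊₁)/dₖ₊₁⌋:
  k=1: m=48, d=96, a=1
  k=2: m=48, d=1, a=96
d=1 and a=2a₀=96 at k=2, so the next step gives (m, d) = (48, 96) again — its k=1 value — and the period has length 2.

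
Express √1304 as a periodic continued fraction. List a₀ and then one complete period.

[36; 9, 72]

a₀ = ⌊√1304⌋ = 36.
With m₀=0, d₀=1 and mₖ₊₁ = dₖaₖ − mₖ, dₖ₊₁ = (n − mₖ₊₁²)/dₖ, aₖ₊₁ = ⌊(a₀+mₖ₊₁)/dₖ₊₁⌋:
  k=1: m=36, d=8, a=9
  k=2: m=36, d=1, a=72
d=1 and a=2a₀=72 at k=2, so the next step gives (m, d) = (36, 8) again — its k=1 value — and the period has length 2.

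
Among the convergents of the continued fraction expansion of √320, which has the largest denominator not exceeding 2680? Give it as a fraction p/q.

√320 = [17; 1, 7, 1, 34, …] (period length 4).
Convergents:
  p_0/q_0 = 17/1
  p_1/q_1 = 18/1
  p_2/q_2 = 143/8
  p_3/q_3 = 161/9
  p_4/q_4 = 5617/314
  p_5/q_5 = 5778/323
  p_6/q_6 = 46063/2575
  p_7/q_7 = 51841/2898
q_6 = 2575 ≤ 2680 < 2898 = q_7, so the answer is 46063/2575.

46063/2575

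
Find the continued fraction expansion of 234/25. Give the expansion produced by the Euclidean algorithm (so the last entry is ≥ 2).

234 = 9×25 + 9
25 = 2×9 + 7
9 = 1×7 + 2
7 = 3×2 + 1
2 = 2×1 + 0  (stop)
So 234/25 = [9; 2, 1, 3, 2].

[9; 2, 1, 3, 2]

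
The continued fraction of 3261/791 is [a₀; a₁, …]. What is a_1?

8

3261 = 4·791 + 97   →  a_0 = 4
791 = 8·97 + 15   →  a_1 = 8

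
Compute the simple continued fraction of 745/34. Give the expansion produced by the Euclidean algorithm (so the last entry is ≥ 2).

745 = 21*34 + 31
34 = 1*31 + 3
31 = 10*3 + 1
3 = 3*1 + 0  (stop)
So 745/34 = [21; 1, 10, 3].

[21; 1, 10, 3]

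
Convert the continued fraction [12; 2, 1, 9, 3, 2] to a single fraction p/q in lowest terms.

2580/209

Fold from the inside: start with 2/1.
  3 + 1/2 = 7/2
  9 + 2/7 = 65/7
  1 + 7/65 = 72/65
  2 + 65/72 = 209/72
  12 + 72/209 = 2580/209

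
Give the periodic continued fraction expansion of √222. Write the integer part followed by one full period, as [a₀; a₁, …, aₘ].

a₀ = ⌊√222⌋ = 14.
With m₀=0, d₀=1 and mₖ₊₁ = dₖaₖ − mₖ, dₖ₊₁ = (n − mₖ₊₁²)/dₖ, aₖ₊₁ = ⌊(a₀+mₖ₊₁)/dₖ₊₁⌋:
  k=1: m=14, d=26, a=1
  k=2: m=12, d=3, a=8
  k=3: m=12, d=26, a=1
  k=4: m=14, d=1, a=28
d=1 and a=2a₀=28 at k=4, so the next step gives (m, d) = (14, 26) again — its k=1 value — and the period has length 4.

[14; 1, 8, 1, 28]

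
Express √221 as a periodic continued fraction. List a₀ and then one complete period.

[14; 1, 6, 2, 6, 1, 28]

a₀ = ⌊√221⌋ = 14.
With m₀=0, d₀=1 and mₖ₊₁ = dₖaₖ − mₖ, dₖ₊₁ = (n − mₖ₊₁²)/dₖ, aₖ₊₁ = ⌊(a₀+mₖ₊₁)/dₖ₊₁⌋:
  k=1: m=14, d=25, a=1
  k=2: m=11, d=4, a=6
  k=3: m=13, d=13, a=2
  k=4: m=13, d=4, a=6
  k=5: m=11, d=25, a=1
  k=6: m=14, d=1, a=28
d=1 and a=2a₀=28 at k=6, so the next step gives (m, d) = (14, 25) again — its k=1 value — and the period has length 6.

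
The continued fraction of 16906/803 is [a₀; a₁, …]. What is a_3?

2

16906 = 21·803 + 43   →  a_0 = 21
803 = 18·43 + 29   →  a_1 = 18
43 = 1·29 + 14   →  a_2 = 1
29 = 2·14 + 1   →  a_3 = 2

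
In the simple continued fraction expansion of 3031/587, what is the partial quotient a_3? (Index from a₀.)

3031 = 5·587 + 96   →  a_0 = 5
587 = 6·96 + 11   →  a_1 = 6
96 = 8·11 + 8   →  a_2 = 8
11 = 1·8 + 3   →  a_3 = 1

1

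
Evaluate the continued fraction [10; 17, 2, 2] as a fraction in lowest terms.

Using pₖ = aₖpₖ₋₁ + pₖ₋₂ and qₖ = aₖqₖ₋₁ + qₖ₋₂:
  k=0: a=10, p=10, q=1
  k=1: a=17, p=171, q=17
  k=2: a=2, p=352, q=35
  k=3: a=2, p=875, q=87

875/87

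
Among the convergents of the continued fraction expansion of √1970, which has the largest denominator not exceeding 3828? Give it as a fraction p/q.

√1970 = [44; 2, 1, 1, 2, 88, …] (period length 5).
Convergents:
  p_0/q_0 = 44/1
  p_1/q_1 = 89/2
  p_2/q_2 = 133/3
  p_3/q_3 = 222/5
  p_4/q_4 = 577/13
  p_5/q_5 = 50998/1149
  p_6/q_6 = 102573/2311
  p_7/q_7 = 153571/3460
  p_8/q_8 = 256144/5771
q_7 = 3460 ≤ 3828 < 5771 = q_8, so the answer is 153571/3460.

153571/3460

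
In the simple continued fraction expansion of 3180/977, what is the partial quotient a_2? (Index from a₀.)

3180 = 3·977 + 249   →  a_0 = 3
977 = 3·249 + 230   →  a_1 = 3
249 = 1·230 + 19   →  a_2 = 1

1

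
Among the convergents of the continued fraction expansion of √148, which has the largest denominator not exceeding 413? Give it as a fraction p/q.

√148 = [12; 6, 24, …] (period length 2).
Convergents:
  p_0/q_0 = 12/1
  p_1/q_1 = 73/6
  p_2/q_2 = 1764/145
  p_3/q_3 = 10657/876
q_2 = 145 ≤ 413 < 876 = q_3, so the answer is 1764/145.

1764/145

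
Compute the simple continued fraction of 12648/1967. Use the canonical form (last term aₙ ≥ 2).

[6; 2, 3, 13, 10, 2]

12648 = 6*1967 + 846
1967 = 2*846 + 275
846 = 3*275 + 21
275 = 13*21 + 2
21 = 10*2 + 1
2 = 2*1 + 0  (stop)
So 12648/1967 = [6; 2, 3, 13, 10, 2].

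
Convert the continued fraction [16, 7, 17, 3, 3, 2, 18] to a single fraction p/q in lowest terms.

835865/51783

Fold from the inside: start with 18/1.
  2 + 1/18 = 37/18
  3 + 18/37 = 129/37
  3 + 37/129 = 424/129
  17 + 129/424 = 7337/424
  7 + 424/7337 = 51783/7337
  16 + 7337/51783 = 835865/51783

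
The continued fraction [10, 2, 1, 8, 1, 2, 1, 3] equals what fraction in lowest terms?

4376/423

Fold from the inside: start with 3/1.
  1 + 1/3 = 4/3
  2 + 3/4 = 11/4
  1 + 4/11 = 15/11
  8 + 11/15 = 131/15
  1 + 15/131 = 146/131
  2 + 131/146 = 423/146
  10 + 146/423 = 4376/423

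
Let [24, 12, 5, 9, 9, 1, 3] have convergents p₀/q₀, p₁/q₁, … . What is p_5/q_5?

136569/5671

Using pₖ = aₖpₖ₋₁ + pₖ₋₂, qₖ = aₖqₖ₋₁ + qₖ₋₂ (with p₋₁=1, p₋₂=0, q₋₁=0, q₋₂=1):
  k=0: a=24, p=24, q=1
  k=1: a=12, p=289, q=12
  k=2: a=5, p=1469, q=61
  k=3: a=9, p=13510, q=561
  k=4: a=9, p=123059, q=5110
  k=5: a=1, p=136569, q=5671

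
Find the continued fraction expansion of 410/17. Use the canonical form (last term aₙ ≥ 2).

410 = 24*17 + 2
17 = 8*2 + 1
2 = 2*1 + 0  (stop)
So 410/17 = [24; 8, 2].

[24; 8, 2]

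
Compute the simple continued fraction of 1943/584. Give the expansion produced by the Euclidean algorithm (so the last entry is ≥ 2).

[3; 3, 17, 2, 1, 3]

1943 = 3×584 + 191
584 = 3×191 + 11
191 = 17×11 + 4
11 = 2×4 + 3
4 = 1×3 + 1
3 = 3×1 + 0  (stop)
So 1943/584 = [3; 3, 17, 2, 1, 3].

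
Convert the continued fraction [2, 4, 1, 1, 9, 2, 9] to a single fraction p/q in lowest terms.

3809/1715

Fold from the inside: start with 9/1.
  2 + 1/9 = 19/9
  9 + 9/19 = 180/19
  1 + 19/180 = 199/180
  1 + 180/199 = 379/199
  4 + 199/379 = 1715/379
  2 + 379/1715 = 3809/1715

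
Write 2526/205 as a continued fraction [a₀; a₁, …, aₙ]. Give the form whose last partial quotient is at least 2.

[12; 3, 9, 2, 3]

2526 = 12*205 + 66
205 = 3*66 + 7
66 = 9*7 + 3
7 = 2*3 + 1
3 = 3*1 + 0  (stop)
So 2526/205 = [12; 3, 9, 2, 3].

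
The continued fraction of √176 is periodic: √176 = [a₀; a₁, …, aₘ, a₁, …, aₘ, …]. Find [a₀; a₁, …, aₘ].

[13; 3, 1, 3, 26]

a₀ = ⌊√176⌋ = 13.
With m₀=0, d₀=1 and mₖ₊₁ = dₖaₖ − mₖ, dₖ₊₁ = (n − mₖ₊₁²)/dₖ, aₖ₊₁ = ⌊(a₀+mₖ₊₁)/dₖ₊₁⌋:
  k=1: m=13, d=7, a=3
  k=2: m=8, d=16, a=1
  k=3: m=8, d=7, a=3
  k=4: m=13, d=1, a=26
d=1 and a=2a₀=26 at k=4, so the next step gives (m, d) = (13, 7) again — its k=1 value — and the period has length 4.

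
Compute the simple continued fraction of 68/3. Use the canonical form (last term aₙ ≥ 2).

68 = 22*3 + 2
3 = 1*2 + 1
2 = 2*1 + 0  (stop)
So 68/3 = [22; 1, 2].

[22; 1, 2]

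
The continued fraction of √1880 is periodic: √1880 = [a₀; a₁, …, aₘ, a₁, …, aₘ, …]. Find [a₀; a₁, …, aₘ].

a₀ = ⌊√1880⌋ = 43.
With m₀=0, d₀=1 and mₖ₊₁ = dₖaₖ − mₖ, dₖ₊₁ = (n − mₖ₊₁²)/dₖ, aₖ₊₁ = ⌊(a₀+mₖ₊₁)/dₖ₊₁⌋:
  k=1: m=43, d=31, a=2
  k=2: m=19, d=49, a=1
  k=3: m=30, d=20, a=3
  k=4: m=30, d=49, a=1
  k=5: m=19, d=31, a=2
  k=6: m=43, d=1, a=86
d=1 and a=2a₀=86 at k=6, so the next step gives (m, d) = (43, 31) again — its k=1 value — and the period has length 6.

[43; 2, 1, 3, 1, 2, 86]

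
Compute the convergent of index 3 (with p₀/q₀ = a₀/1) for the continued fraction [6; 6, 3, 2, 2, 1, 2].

271/44

Using pₖ = aₖpₖ₋₁ + pₖ₋₂, qₖ = aₖqₖ₋₁ + qₖ₋₂ (with p₋₁=1, p₋₂=0, q₋₁=0, q₋₂=1):
  k=0: a=6, p=6, q=1
  k=1: a=6, p=37, q=6
  k=2: a=3, p=117, q=19
  k=3: a=2, p=271, q=44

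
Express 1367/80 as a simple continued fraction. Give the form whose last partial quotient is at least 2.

[17; 11, 2, 3]

1367 = 17·80 + 7
80 = 11·7 + 3
7 = 2·3 + 1
3 = 3·1 + 0  (stop)
So 1367/80 = [17; 11, 2, 3].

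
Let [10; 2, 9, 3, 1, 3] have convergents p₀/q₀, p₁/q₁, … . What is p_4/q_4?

817/78

Using pₖ = aₖpₖ₋₁ + pₖ₋₂, qₖ = aₖqₖ₋₁ + qₖ₋₂ (with p₋₁=1, p₋₂=0, q₋₁=0, q₋₂=1):
  k=0: a=10, p=10, q=1
  k=1: a=2, p=21, q=2
  k=2: a=9, p=199, q=19
  k=3: a=3, p=618, q=59
  k=4: a=1, p=817, q=78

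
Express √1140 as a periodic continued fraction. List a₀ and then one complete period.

a₀ = ⌊√1140⌋ = 33.
With m₀=0, d₀=1 and mₖ₊₁ = dₖaₖ − mₖ, dₖ₊₁ = (n − mₖ₊₁²)/dₖ, aₖ₊₁ = ⌊(a₀+mₖ₊₁)/dₖ₊₁⌋:
  k=1: m=33, d=51, a=1
  k=2: m=18, d=16, a=3
  k=3: m=30, d=15, a=4
  k=4: m=30, d=16, a=3
  k=5: m=18, d=51, a=1
  k=6: m=33, d=1, a=66
d=1 and a=2a₀=66 at k=6, so the next step gives (m, d) = (33, 51) again — its k=1 value — and the period has length 6.

[33; 1, 3, 4, 3, 1, 66]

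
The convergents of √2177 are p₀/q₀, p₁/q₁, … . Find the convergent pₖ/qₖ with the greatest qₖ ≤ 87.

3686/79

√2177 = [46; 1, 1, 1, 12, 1, 1, 1, 92, …] (period length 8).
Convergents:
  p_0/q_0 = 46/1
  p_1/q_1 = 47/1
  p_2/q_2 = 93/2
  p_3/q_3 = 140/3
  p_4/q_4 = 1773/38
  p_5/q_5 = 1913/41
  p_6/q_6 = 3686/79
  p_7/q_7 = 5599/120
q_6 = 79 ≤ 87 < 120 = q_7, so the answer is 3686/79.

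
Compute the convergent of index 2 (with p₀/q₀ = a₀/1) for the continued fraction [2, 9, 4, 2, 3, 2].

78/37

Using pₖ = aₖpₖ₋₁ + pₖ₋₂, qₖ = aₖqₖ₋₁ + qₖ₋₂ (with p₋₁=1, p₋₂=0, q₋₁=0, q₋₂=1):
  k=0: a=2, p=2, q=1
  k=1: a=9, p=19, q=9
  k=2: a=4, p=78, q=37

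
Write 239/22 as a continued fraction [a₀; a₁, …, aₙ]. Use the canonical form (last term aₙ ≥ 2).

239 = 10×22 + 19
22 = 1×19 + 3
19 = 6×3 + 1
3 = 3×1 + 0  (stop)
So 239/22 = [10; 1, 6, 3].

[10; 1, 6, 3]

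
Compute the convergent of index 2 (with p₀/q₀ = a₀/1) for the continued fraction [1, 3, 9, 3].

37/28

Using pₖ = aₖpₖ₋₁ + pₖ₋₂, qₖ = aₖqₖ₋₁ + qₖ₋₂ (with p₋₁=1, p₋₂=0, q₋₁=0, q₋₂=1):
  k=0: a=1, p=1, q=1
  k=1: a=3, p=4, q=3
  k=2: a=9, p=37, q=28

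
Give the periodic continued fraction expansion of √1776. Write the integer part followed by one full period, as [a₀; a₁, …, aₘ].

a₀ = ⌊√1776⌋ = 42.
With m₀=0, d₀=1 and mₖ₊₁ = dₖaₖ − mₖ, dₖ₊₁ = (n − mₖ₊₁²)/dₖ, aₖ₊₁ = ⌊(a₀+mₖ₊₁)/dₖ₊₁⌋:
  k=1: m=42, d=12, a=7
  k=2: m=42, d=1, a=84
d=1 and a=2a₀=84 at k=2, so the next step gives (m, d) = (42, 12) again — its k=1 value — and the period has length 2.

[42; 7, 84]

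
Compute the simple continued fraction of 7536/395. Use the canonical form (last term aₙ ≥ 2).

7536 = 19×395 + 31
395 = 12×31 + 23
31 = 1×23 + 8
23 = 2×8 + 7
8 = 1×7 + 1
7 = 7×1 + 0  (stop)
So 7536/395 = [19; 12, 1, 2, 1, 7].

[19; 12, 1, 2, 1, 7]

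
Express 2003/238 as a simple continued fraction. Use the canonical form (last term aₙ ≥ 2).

[8; 2, 2, 2, 9, 2]

2003 = 8×238 + 99
238 = 2×99 + 40
99 = 2×40 + 19
40 = 2×19 + 2
19 = 9×2 + 1
2 = 2×1 + 0  (stop)
So 2003/238 = [8; 2, 2, 2, 9, 2].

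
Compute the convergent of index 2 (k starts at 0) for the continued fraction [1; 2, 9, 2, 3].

Using pₖ = aₖpₖ₋₁ + pₖ₋₂, qₖ = aₖqₖ₋₁ + qₖ₋₂ (with p₋₁=1, p₋₂=0, q₋₁=0, q₋₂=1):
  k=0: a=1, p=1, q=1
  k=1: a=2, p=3, q=2
  k=2: a=9, p=28, q=19

28/19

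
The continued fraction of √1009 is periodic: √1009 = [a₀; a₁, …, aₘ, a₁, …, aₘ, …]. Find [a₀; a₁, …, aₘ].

a₀ = ⌊√1009⌋ = 31.
With m₀=0, d₀=1 and mₖ₊₁ = dₖaₖ − mₖ, dₖ₊₁ = (n − mₖ₊₁²)/dₖ, aₖ₊₁ = ⌊(a₀+mₖ₊₁)/dₖ₊₁⌋:
  k=1: m=31, d=48, a=1
  k=2: m=17, d=15, a=3
  k=3: m=28, d=15, a=3
  k=4: m=17, d=48, a=1
  k=5: m=31, d=1, a=62
d=1 and a=2a₀=62 at k=5, so the next step gives (m, d) = (31, 48) again — its k=1 value — and the period has length 5.

[31; 1, 3, 3, 1, 62]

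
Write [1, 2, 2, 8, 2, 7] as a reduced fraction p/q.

934/665

Using pₖ = aₖpₖ₋₁ + pₖ₋₂ and qₖ = aₖqₖ₋₁ + qₖ₋₂:
  k=0: a=1, p=1, q=1
  k=1: a=2, p=3, q=2
  k=2: a=2, p=7, q=5
  k=3: a=8, p=59, q=42
  k=4: a=2, p=125, q=89
  k=5: a=7, p=934, q=665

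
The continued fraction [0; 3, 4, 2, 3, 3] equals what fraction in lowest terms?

Using pₖ = aₖpₖ₋₁ + pₖ₋₂ and qₖ = aₖqₖ₋₁ + qₖ₋₂:
  k=0: a=0, p=0, q=1
  k=1: a=3, p=1, q=3
  k=2: a=4, p=4, q=13
  k=3: a=2, p=9, q=29
  k=4: a=3, p=31, q=100
  k=5: a=3, p=102, q=329

102/329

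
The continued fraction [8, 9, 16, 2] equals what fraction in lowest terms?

Using pₖ = aₖpₖ₋₁ + pₖ₋₂ and qₖ = aₖqₖ₋₁ + qₖ₋₂:
  k=0: a=8, p=8, q=1
  k=1: a=9, p=73, q=9
  k=2: a=16, p=1176, q=145
  k=3: a=2, p=2425, q=299

2425/299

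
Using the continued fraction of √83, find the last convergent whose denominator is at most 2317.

√83 = [9; 9, 18, …] (period length 2).
Convergents:
  p_0/q_0 = 9/1
  p_1/q_1 = 82/9
  p_2/q_2 = 1485/163
  p_3/q_3 = 13447/1476
  p_4/q_4 = 243531/26731
q_3 = 1476 ≤ 2317 < 26731 = q_4, so the answer is 13447/1476.

13447/1476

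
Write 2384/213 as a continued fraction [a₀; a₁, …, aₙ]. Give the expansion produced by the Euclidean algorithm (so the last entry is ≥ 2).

[11; 5, 5, 8]

2384 = 11×213 + 41
213 = 5×41 + 8
41 = 5×8 + 1
8 = 8×1 + 0  (stop)
So 2384/213 = [11; 5, 5, 8].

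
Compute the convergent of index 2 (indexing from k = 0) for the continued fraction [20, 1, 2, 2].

Using pₖ = aₖpₖ₋₁ + pₖ₋₂, qₖ = aₖqₖ₋₁ + qₖ₋₂ (with p₋₁=1, p₋₂=0, q₋₁=0, q₋₂=1):
  k=0: a=20, p=20, q=1
  k=1: a=1, p=21, q=1
  k=2: a=2, p=62, q=3

62/3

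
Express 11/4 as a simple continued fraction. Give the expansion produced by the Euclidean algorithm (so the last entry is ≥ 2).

[2; 1, 3]

11 = 2·4 + 3
4 = 1·3 + 1
3 = 3·1 + 0  (stop)
So 11/4 = [2; 1, 3].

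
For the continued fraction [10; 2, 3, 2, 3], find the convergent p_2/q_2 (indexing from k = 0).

73/7

Using pₖ = aₖpₖ₋₁ + pₖ₋₂, qₖ = aₖqₖ₋₁ + qₖ₋₂ (with p₋₁=1, p₋₂=0, q₋₁=0, q₋₂=1):
  k=0: a=10, p=10, q=1
  k=1: a=2, p=21, q=2
  k=2: a=3, p=73, q=7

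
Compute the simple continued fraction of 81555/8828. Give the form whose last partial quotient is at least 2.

[9; 4, 5, 18, 11, 2]

81555 = 9·8828 + 2103
8828 = 4·2103 + 416
2103 = 5·416 + 23
416 = 18·23 + 2
23 = 11·2 + 1
2 = 2·1 + 0  (stop)
So 81555/8828 = [9; 4, 5, 18, 11, 2].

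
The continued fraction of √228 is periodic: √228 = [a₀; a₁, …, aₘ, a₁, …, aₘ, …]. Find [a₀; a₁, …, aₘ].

a₀ = ⌊√228⌋ = 15.
With m₀=0, d₀=1 and mₖ₊₁ = dₖaₖ − mₖ, dₖ₊₁ = (n − mₖ₊₁²)/dₖ, aₖ₊₁ = ⌊(a₀+mₖ₊₁)/dₖ₊₁⌋:
  k=1: m=15, d=3, a=10
  k=2: m=15, d=1, a=30
d=1 and a=2a₀=30 at k=2, so the next step gives (m, d) = (15, 3) again — its k=1 value — and the period has length 2.

[15; 10, 30]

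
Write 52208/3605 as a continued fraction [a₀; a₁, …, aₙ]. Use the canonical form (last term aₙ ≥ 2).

[14; 2, 13, 2, 8, 1, 2, 2]

52208 = 14·3605 + 1738
3605 = 2·1738 + 129
1738 = 13·129 + 61
129 = 2·61 + 7
61 = 8·7 + 5
7 = 1·5 + 2
5 = 2·2 + 1
2 = 2·1 + 0  (stop)
So 52208/3605 = [14; 2, 13, 2, 8, 1, 2, 2].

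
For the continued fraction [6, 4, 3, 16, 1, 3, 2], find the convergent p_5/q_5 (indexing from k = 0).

5527/887

Using pₖ = aₖpₖ₋₁ + pₖ₋₂, qₖ = aₖqₖ₋₁ + qₖ₋₂ (with p₋₁=1, p₋₂=0, q₋₁=0, q₋₂=1):
  k=0: a=6, p=6, q=1
  k=1: a=4, p=25, q=4
  k=2: a=3, p=81, q=13
  k=3: a=16, p=1321, q=212
  k=4: a=1, p=1402, q=225
  k=5: a=3, p=5527, q=887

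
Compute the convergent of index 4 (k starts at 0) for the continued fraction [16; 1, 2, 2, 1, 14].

Using pₖ = aₖpₖ₋₁ + pₖ₋₂, qₖ = aₖqₖ₋₁ + qₖ₋₂ (with p₋₁=1, p₋₂=0, q₋₁=0, q₋₂=1):
  k=0: a=16, p=16, q=1
  k=1: a=1, p=17, q=1
  k=2: a=2, p=50, q=3
  k=3: a=2, p=117, q=7
  k=4: a=1, p=167, q=10

167/10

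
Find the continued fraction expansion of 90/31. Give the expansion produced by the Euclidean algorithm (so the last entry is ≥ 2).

[2; 1, 9, 3]

90 = 2*31 + 28
31 = 1*28 + 3
28 = 9*3 + 1
3 = 3*1 + 0  (stop)
So 90/31 = [2; 1, 9, 3].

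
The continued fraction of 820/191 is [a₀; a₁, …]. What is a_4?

820 = 4·191 + 56   →  a_0 = 4
191 = 3·56 + 23   →  a_1 = 3
56 = 2·23 + 10   →  a_2 = 2
23 = 2·10 + 3   →  a_3 = 2
10 = 3·3 + 1   →  a_4 = 3

3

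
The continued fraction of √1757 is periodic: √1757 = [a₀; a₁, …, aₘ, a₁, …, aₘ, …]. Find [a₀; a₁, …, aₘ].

a₀ = ⌊√1757⌋ = 41.
With m₀=0, d₀=1 and mₖ₊₁ = dₖaₖ − mₖ, dₖ₊₁ = (n − mₖ₊₁²)/dₖ, aₖ₊₁ = ⌊(a₀+mₖ₊₁)/dₖ₊₁⌋:
  k=1: m=41, d=76, a=1
  k=2: m=35, d=7, a=10
  k=3: m=35, d=76, a=1
  k=4: m=41, d=1, a=82
d=1 and a=2a₀=82 at k=4, so the next step gives (m, d) = (41, 76) again — its k=1 value — and the period has length 4.

[41; 1, 10, 1, 82]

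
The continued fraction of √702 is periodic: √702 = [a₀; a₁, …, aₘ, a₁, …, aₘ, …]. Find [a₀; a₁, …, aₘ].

[26; 2, 52]

a₀ = ⌊√702⌋ = 26.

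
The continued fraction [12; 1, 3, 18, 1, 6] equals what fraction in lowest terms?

6823/535

Using pₖ = aₖpₖ₋₁ + pₖ₋₂ and qₖ = aₖqₖ₋₁ + qₖ₋₂:
  k=0: a=12, p=12, q=1
  k=1: a=1, p=13, q=1
  k=2: a=3, p=51, q=4
  k=3: a=18, p=931, q=73
  k=4: a=1, p=982, q=77
  k=5: a=6, p=6823, q=535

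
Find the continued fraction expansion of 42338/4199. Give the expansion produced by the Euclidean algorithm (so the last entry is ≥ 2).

[10; 12, 15, 7, 1, 2]

42338 = 10*4199 + 348
4199 = 12*348 + 23
348 = 15*23 + 3
23 = 7*3 + 2
3 = 1*2 + 1
2 = 2*1 + 0  (stop)
So 42338/4199 = [10; 12, 15, 7, 1, 2].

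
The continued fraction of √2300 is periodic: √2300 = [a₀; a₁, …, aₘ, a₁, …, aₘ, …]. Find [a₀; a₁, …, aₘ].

[47; 1, 22, 1, 94]

a₀ = ⌊√2300⌋ = 47.
With m₀=0, d₀=1 and mₖ₊₁ = dₖaₖ − mₖ, dₖ₊₁ = (n − mₖ₊₁²)/dₖ, aₖ₊₁ = ⌊(a₀+mₖ₊₁)/dₖ₊₁⌋:
  k=1: m=47, d=91, a=1
  k=2: m=44, d=4, a=22
  k=3: m=44, d=91, a=1
  k=4: m=47, d=1, a=94
d=1 and a=2a₀=94 at k=4, so the next step gives (m, d) = (47, 91) again — its k=1 value — and the period has length 4.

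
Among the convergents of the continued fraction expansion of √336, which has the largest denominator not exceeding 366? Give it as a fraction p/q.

√336 = [18; 3, 36, …] (period length 2).
Convergents:
  p_0/q_0 = 18/1
  p_1/q_1 = 55/3
  p_2/q_2 = 1998/109
  p_3/q_3 = 6049/330
  p_4/q_4 = 219762/11989
q_3 = 330 ≤ 366 < 11989 = q_4, so the answer is 6049/330.

6049/330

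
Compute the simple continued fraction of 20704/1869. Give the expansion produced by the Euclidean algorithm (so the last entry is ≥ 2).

[11; 12, 1, 8, 16]

20704 = 11*1869 + 145
1869 = 12*145 + 129
145 = 1*129 + 16
129 = 8*16 + 1
16 = 16*1 + 0  (stop)
So 20704/1869 = [11; 12, 1, 8, 16].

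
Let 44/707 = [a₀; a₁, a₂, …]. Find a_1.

44 = 0·707 + 44   →  a_0 = 0
707 = 16·44 + 3   →  a_1 = 16

16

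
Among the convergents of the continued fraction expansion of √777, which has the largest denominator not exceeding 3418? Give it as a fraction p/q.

√777 = [27; 1, 6, 1, 54, …] (period length 4).
Convergents:
  p_0/q_0 = 27/1
  p_1/q_1 = 28/1
  p_2/q_2 = 195/7
  p_3/q_3 = 223/8
  p_4/q_4 = 12237/439
  p_5/q_5 = 12460/447
  p_6/q_6 = 86997/3121
  p_7/q_7 = 99457/3568
q_6 = 3121 ≤ 3418 < 3568 = q_7, so the answer is 86997/3121.

86997/3121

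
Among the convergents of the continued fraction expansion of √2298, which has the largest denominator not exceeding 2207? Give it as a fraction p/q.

73584/1535

√2298 = [47; 1, 14, 1, 94, …] (period length 4).
Convergents:
  p_0/q_0 = 47/1
  p_1/q_1 = 48/1
  p_2/q_2 = 719/15
  p_3/q_3 = 767/16
  p_4/q_4 = 72817/1519
  p_5/q_5 = 73584/1535
  p_6/q_6 = 1102993/23009
q_5 = 1535 ≤ 2207 < 23009 = q_6, so the answer is 73584/1535.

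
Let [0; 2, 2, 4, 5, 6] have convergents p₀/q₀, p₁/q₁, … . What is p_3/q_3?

Using pₖ = aₖpₖ₋₁ + pₖ₋₂, qₖ = aₖqₖ₋₁ + qₖ₋₂ (with p₋₁=1, p₋₂=0, q₋₁=0, q₋₂=1):
  k=0: a=0, p=0, q=1
  k=1: a=2, p=1, q=2
  k=2: a=2, p=2, q=5
  k=3: a=4, p=9, q=22

9/22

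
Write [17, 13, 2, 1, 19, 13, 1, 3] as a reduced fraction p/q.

741822/43445

Fold from the inside: start with 3/1.
  1 + 1/3 = 4/3
  13 + 3/4 = 55/4
  19 + 4/55 = 1049/55
  1 + 55/1049 = 1104/1049
  2 + 1049/1104 = 3257/1104
  13 + 1104/3257 = 43445/3257
  17 + 3257/43445 = 741822/43445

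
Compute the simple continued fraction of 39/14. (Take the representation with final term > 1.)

[2; 1, 3, 1, 2]

39 = 2·14 + 11
14 = 1·11 + 3
11 = 3·3 + 2
3 = 1·2 + 1
2 = 2·1 + 0  (stop)
So 39/14 = [2; 1, 3, 1, 2].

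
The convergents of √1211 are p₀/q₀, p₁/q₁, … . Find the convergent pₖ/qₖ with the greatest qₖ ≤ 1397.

√1211 = [34; 1, 3, 1, 68, …] (period length 4).
Convergents:
  p_0/q_0 = 34/1
  p_1/q_1 = 35/1
  p_2/q_2 = 139/4
  p_3/q_3 = 174/5
  p_4/q_4 = 11971/344
  p_5/q_5 = 12145/349
  p_6/q_6 = 48406/1391
  p_7/q_7 = 60551/1740
q_6 = 1391 ≤ 1397 < 1740 = q_7, so the answer is 48406/1391.

48406/1391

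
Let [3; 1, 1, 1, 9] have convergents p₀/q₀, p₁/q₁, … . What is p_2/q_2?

Using pₖ = aₖpₖ₋₁ + pₖ₋₂, qₖ = aₖqₖ₋₁ + qₖ₋₂ (with p₋₁=1, p₋₂=0, q₋₁=0, q₋₂=1):
  k=0: a=3, p=3, q=1
  k=1: a=1, p=4, q=1
  k=2: a=1, p=7, q=2

7/2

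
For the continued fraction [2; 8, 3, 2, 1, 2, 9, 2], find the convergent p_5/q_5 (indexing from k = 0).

Using pₖ = aₖpₖ₋₁ + pₖ₋₂, qₖ = aₖqₖ₋₁ + qₖ₋₂ (with p₋₁=1, p₋₂=0, q₋₁=0, q₋₂=1):
  k=0: a=2, p=2, q=1
  k=1: a=8, p=17, q=8
  k=2: a=3, p=53, q=25
  k=3: a=2, p=123, q=58
  k=4: a=1, p=176, q=83
  k=5: a=2, p=475, q=224

475/224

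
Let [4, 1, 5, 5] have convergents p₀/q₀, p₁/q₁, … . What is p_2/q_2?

29/6

Using pₖ = aₖpₖ₋₁ + pₖ₋₂, qₖ = aₖqₖ₋₁ + qₖ₋₂ (with p₋₁=1, p₋₂=0, q₋₁=0, q₋₂=1):
  k=0: a=4, p=4, q=1
  k=1: a=1, p=5, q=1
  k=2: a=5, p=29, q=6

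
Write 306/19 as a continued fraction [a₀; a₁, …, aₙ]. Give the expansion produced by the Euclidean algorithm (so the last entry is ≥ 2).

[16; 9, 2]

306 = 16·19 + 2
19 = 9·2 + 1
2 = 2·1 + 0  (stop)
So 306/19 = [16; 9, 2].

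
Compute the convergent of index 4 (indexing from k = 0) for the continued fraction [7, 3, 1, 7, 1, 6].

254/35

Using pₖ = aₖpₖ₋₁ + pₖ₋₂, qₖ = aₖqₖ₋₁ + qₖ₋₂ (with p₋₁=1, p₋₂=0, q₋₁=0, q₋₂=1):
  k=0: a=7, p=7, q=1
  k=1: a=3, p=22, q=3
  k=2: a=1, p=29, q=4
  k=3: a=7, p=225, q=31
  k=4: a=1, p=254, q=35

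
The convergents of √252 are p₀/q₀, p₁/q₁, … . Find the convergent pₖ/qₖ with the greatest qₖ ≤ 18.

127/8

√252 = [15; 1, 6, 1, 30, …] (period length 4).
Convergents:
  p_0/q_0 = 15/1
  p_1/q_1 = 16/1
  p_2/q_2 = 111/7
  p_3/q_3 = 127/8
  p_4/q_4 = 3921/247
q_3 = 8 ≤ 18 < 247 = q_4, so the answer is 127/8.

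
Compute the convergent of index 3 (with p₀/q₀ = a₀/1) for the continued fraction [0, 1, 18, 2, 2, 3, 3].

Using pₖ = aₖpₖ₋₁ + pₖ₋₂, qₖ = aₖqₖ₋₁ + qₖ₋₂ (with p₋₁=1, p₋₂=0, q₋₁=0, q₋₂=1):
  k=0: a=0, p=0, q=1
  k=1: a=1, p=1, q=1
  k=2: a=18, p=18, q=19
  k=3: a=2, p=37, q=39

37/39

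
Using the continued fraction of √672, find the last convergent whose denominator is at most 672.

17161/662

√672 = [25; 1, 11, 1, 50, …] (period length 4).
Convergents:
  p_0/q_0 = 25/1
  p_1/q_1 = 26/1
  p_2/q_2 = 311/12
  p_3/q_3 = 337/13
  p_4/q_4 = 17161/662
  p_5/q_5 = 17498/675
q_4 = 662 ≤ 672 < 675 = q_5, so the answer is 17161/662.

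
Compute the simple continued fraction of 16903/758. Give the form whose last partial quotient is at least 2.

16903 = 22*758 + 227
758 = 3*227 + 77
227 = 2*77 + 73
77 = 1*73 + 4
73 = 18*4 + 1
4 = 4*1 + 0  (stop)
So 16903/758 = [22; 3, 2, 1, 18, 4].

[22; 3, 2, 1, 18, 4]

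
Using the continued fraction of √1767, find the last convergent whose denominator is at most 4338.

98910/2353

√1767 = [42; 28, 84, …] (period length 2).
Convergents:
  p_0/q_0 = 42/1
  p_1/q_1 = 1177/28
  p_2/q_2 = 98910/2353
  p_3/q_3 = 2770657/65912
q_2 = 2353 ≤ 4338 < 65912 = q_3, so the answer is 98910/2353.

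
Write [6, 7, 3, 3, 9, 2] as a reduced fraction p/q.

Using pₖ = aₖpₖ₋₁ + pₖ₋₂ and qₖ = aₖqₖ₋₁ + qₖ₋₂:
  k=0: a=6, p=6, q=1
  k=1: a=7, p=43, q=7
  k=2: a=3, p=135, q=22
  k=3: a=3, p=448, q=73
  k=4: a=9, p=4167, q=679
  k=5: a=2, p=8782, q=1431

8782/1431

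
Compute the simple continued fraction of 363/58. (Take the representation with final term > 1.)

363 = 6*58 + 15
58 = 3*15 + 13
15 = 1*13 + 2
13 = 6*2 + 1
2 = 2*1 + 0  (stop)
So 363/58 = [6; 3, 1, 6, 2].

[6; 3, 1, 6, 2]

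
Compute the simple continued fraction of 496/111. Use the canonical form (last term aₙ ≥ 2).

496 = 4×111 + 52
111 = 2×52 + 7
52 = 7×7 + 3
7 = 2×3 + 1
3 = 3×1 + 0  (stop)
So 496/111 = [4; 2, 7, 2, 3].

[4; 2, 7, 2, 3]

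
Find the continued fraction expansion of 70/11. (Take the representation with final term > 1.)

[6; 2, 1, 3]

70 = 6*11 + 4
11 = 2*4 + 3
4 = 1*3 + 1
3 = 3*1 + 0  (stop)
So 70/11 = [6; 2, 1, 3].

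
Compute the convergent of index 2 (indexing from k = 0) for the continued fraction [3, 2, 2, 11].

17/5

Using pₖ = aₖpₖ₋₁ + pₖ₋₂, qₖ = aₖqₖ₋₁ + qₖ₋₂ (with p₋₁=1, p₋₂=0, q₋₁=0, q₋₂=1):
  k=0: a=3, p=3, q=1
  k=1: a=2, p=7, q=2
  k=2: a=2, p=17, q=5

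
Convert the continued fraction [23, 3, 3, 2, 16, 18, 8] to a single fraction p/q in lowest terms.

Fold from the inside: start with 8/1.
  18 + 1/8 = 145/8
  16 + 8/145 = 2328/145
  2 + 145/2328 = 4801/2328
  3 + 2328/4801 = 16731/4801
  3 + 4801/16731 = 54994/16731
  23 + 16731/54994 = 1281593/54994

1281593/54994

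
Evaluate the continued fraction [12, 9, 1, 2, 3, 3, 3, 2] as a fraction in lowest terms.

Fold from the inside: start with 2/1.
  3 + 1/2 = 7/2
  3 + 2/7 = 23/7
  3 + 7/23 = 76/23
  2 + 23/76 = 175/76
  1 + 76/175 = 251/175
  9 + 175/251 = 2434/251
  12 + 251/2434 = 29459/2434

29459/2434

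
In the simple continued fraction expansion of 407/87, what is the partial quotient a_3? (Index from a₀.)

9

407 = 4·87 + 59   →  a_0 = 4
87 = 1·59 + 28   →  a_1 = 1
59 = 2·28 + 3   →  a_2 = 2
28 = 9·3 + 1   →  a_3 = 9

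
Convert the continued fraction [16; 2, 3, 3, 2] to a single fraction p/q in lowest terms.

871/53

Using pₖ = aₖpₖ₋₁ + pₖ₋₂ and qₖ = aₖqₖ₋₁ + qₖ₋₂:
  k=0: a=16, p=16, q=1
  k=1: a=2, p=33, q=2
  k=2: a=3, p=115, q=7
  k=3: a=3, p=378, q=23
  k=4: a=2, p=871, q=53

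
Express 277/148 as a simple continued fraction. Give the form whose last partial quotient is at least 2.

[1; 1, 6, 1, 3, 1, 3]

277 = 1×148 + 129
148 = 1×129 + 19
129 = 6×19 + 15
19 = 1×15 + 4
15 = 3×4 + 3
4 = 1×3 + 1
3 = 3×1 + 0  (stop)
So 277/148 = [1; 1, 6, 1, 3, 1, 3].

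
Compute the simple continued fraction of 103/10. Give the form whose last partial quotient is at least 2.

[10; 3, 3]

103 = 10·10 + 3
10 = 3·3 + 1
3 = 3·1 + 0  (stop)
So 103/10 = [10; 3, 3].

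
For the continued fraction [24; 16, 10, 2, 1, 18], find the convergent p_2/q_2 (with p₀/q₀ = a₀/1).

Using pₖ = aₖpₖ₋₁ + pₖ₋₂, qₖ = aₖqₖ₋₁ + qₖ₋₂ (with p₋₁=1, p₋₂=0, q₋₁=0, q₋₂=1):
  k=0: a=24, p=24, q=1
  k=1: a=16, p=385, q=16
  k=2: a=10, p=3874, q=161

3874/161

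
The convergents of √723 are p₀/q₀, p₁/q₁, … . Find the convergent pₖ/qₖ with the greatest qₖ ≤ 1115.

13041/485

√723 = [26; 1, 7, 1, 52, …] (period length 4).
Convergents:
  p_0/q_0 = 26/1
  p_1/q_1 = 27/1
  p_2/q_2 = 215/8
  p_3/q_3 = 242/9
  p_4/q_4 = 12799/476
  p_5/q_5 = 13041/485
  p_6/q_6 = 104086/3871
q_5 = 485 ≤ 1115 < 3871 = q_6, so the answer is 13041/485.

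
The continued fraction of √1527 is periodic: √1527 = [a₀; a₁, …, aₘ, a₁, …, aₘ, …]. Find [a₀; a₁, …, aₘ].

a₀ = ⌊√1527⌋ = 39.
With m₀=0, d₀=1 and mₖ₊₁ = dₖaₖ − mₖ, dₖ₊₁ = (n − mₖ₊₁²)/dₖ, aₖ₊₁ = ⌊(a₀+mₖ₊₁)/dₖ₊₁⌋:
  k=1: m=39, d=6, a=13
  k=2: m=39, d=1, a=78
d=1 and a=2a₀=78 at k=2, so the next step gives (m, d) = (39, 6) again — its k=1 value — and the period has length 2.

[39; 13, 78]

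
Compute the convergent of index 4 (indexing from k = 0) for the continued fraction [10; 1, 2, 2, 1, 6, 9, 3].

Using pₖ = aₖpₖ₋₁ + pₖ₋₂, qₖ = aₖqₖ₋₁ + qₖ₋₂ (with p₋₁=1, p₋₂=0, q₋₁=0, q₋₂=1):
  k=0: a=10, p=10, q=1
  k=1: a=1, p=11, q=1
  k=2: a=2, p=32, q=3
  k=3: a=2, p=75, q=7
  k=4: a=1, p=107, q=10

107/10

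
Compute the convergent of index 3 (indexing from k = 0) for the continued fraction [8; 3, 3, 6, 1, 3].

Using pₖ = aₖpₖ₋₁ + pₖ₋₂, qₖ = aₖqₖ₋₁ + qₖ₋₂ (with p₋₁=1, p₋₂=0, q₋₁=0, q₋₂=1):
  k=0: a=8, p=8, q=1
  k=1: a=3, p=25, q=3
  k=2: a=3, p=83, q=10
  k=3: a=6, p=523, q=63

523/63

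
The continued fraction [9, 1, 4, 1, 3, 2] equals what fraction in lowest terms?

511/52

Fold from the inside: start with 2/1.
  3 + 1/2 = 7/2
  1 + 2/7 = 9/7
  4 + 7/9 = 43/9
  1 + 9/43 = 52/43
  9 + 43/52 = 511/52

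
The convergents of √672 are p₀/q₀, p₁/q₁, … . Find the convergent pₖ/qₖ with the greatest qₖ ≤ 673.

√672 = [25; 1, 11, 1, 50, …] (period length 4).
Convergents:
  p_0/q_0 = 25/1
  p_1/q_1 = 26/1
  p_2/q_2 = 311/12
  p_3/q_3 = 337/13
  p_4/q_4 = 17161/662
  p_5/q_5 = 17498/675
q_4 = 662 ≤ 673 < 675 = q_5, so the answer is 17161/662.

17161/662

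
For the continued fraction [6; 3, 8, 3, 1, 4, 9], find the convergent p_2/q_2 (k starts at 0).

158/25

Using pₖ = aₖpₖ₋₁ + pₖ₋₂, qₖ = aₖqₖ₋₁ + qₖ₋₂ (with p₋₁=1, p₋₂=0, q₋₁=0, q₋₂=1):
  k=0: a=6, p=6, q=1
  k=1: a=3, p=19, q=3
  k=2: a=8, p=158, q=25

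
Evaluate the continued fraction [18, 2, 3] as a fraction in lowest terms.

129/7

Fold from the inside: start with 3/1.
  2 + 1/3 = 7/3
  18 + 3/7 = 129/7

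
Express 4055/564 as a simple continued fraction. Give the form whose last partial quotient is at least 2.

[7; 5, 3, 1, 2, 4, 2]

4055 = 7*564 + 107
564 = 5*107 + 29
107 = 3*29 + 20
29 = 1*20 + 9
20 = 2*9 + 2
9 = 4*2 + 1
2 = 2*1 + 0  (stop)
So 4055/564 = [7; 5, 3, 1, 2, 4, 2].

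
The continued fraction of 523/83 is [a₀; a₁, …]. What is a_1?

3

523 = 6·83 + 25   →  a_0 = 6
83 = 3·25 + 8   →  a_1 = 3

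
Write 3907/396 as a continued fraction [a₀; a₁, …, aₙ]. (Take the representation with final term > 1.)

3907 = 9*396 + 343
396 = 1*343 + 53
343 = 6*53 + 25
53 = 2*25 + 3
25 = 8*3 + 1
3 = 3*1 + 0  (stop)
So 3907/396 = [9; 1, 6, 2, 8, 3].

[9; 1, 6, 2, 8, 3]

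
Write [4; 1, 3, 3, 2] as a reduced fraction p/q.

143/30

Fold from the inside: start with 2/1.
  3 + 1/2 = 7/2
  3 + 2/7 = 23/7
  1 + 7/23 = 30/23
  4 + 23/30 = 143/30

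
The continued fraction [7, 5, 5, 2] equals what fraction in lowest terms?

410/57

Using pₖ = aₖpₖ₋₁ + pₖ₋₂ and qₖ = aₖqₖ₋₁ + qₖ₋₂:
  k=0: a=7, p=7, q=1
  k=1: a=5, p=36, q=5
  k=2: a=5, p=187, q=26
  k=3: a=2, p=410, q=57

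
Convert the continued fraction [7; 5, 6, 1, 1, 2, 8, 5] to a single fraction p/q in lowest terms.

52553/7305

Using pₖ = aₖpₖ₋₁ + pₖ₋₂ and qₖ = aₖqₖ₋₁ + qₖ₋₂:
  k=0: a=7, p=7, q=1
  k=1: a=5, p=36, q=5
  k=2: a=6, p=223, q=31
  k=3: a=1, p=259, q=36
  k=4: a=1, p=482, q=67
  k=5: a=2, p=1223, q=170
  k=6: a=8, p=10266, q=1427
  k=7: a=5, p=52553, q=7305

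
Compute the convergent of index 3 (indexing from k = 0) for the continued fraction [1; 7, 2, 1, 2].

Using pₖ = aₖpₖ₋₁ + pₖ₋₂, qₖ = aₖqₖ₋₁ + qₖ₋₂ (with p₋₁=1, p₋₂=0, q₋₁=0, q₋₂=1):
  k=0: a=1, p=1, q=1
  k=1: a=7, p=8, q=7
  k=2: a=2, p=17, q=15
  k=3: a=1, p=25, q=22

25/22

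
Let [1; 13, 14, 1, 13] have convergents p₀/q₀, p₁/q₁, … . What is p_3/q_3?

211/196

Using pₖ = aₖpₖ₋₁ + pₖ₋₂, qₖ = aₖqₖ₋₁ + qₖ₋₂ (with p₋₁=1, p₋₂=0, q₋₁=0, q₋₂=1):
  k=0: a=1, p=1, q=1
  k=1: a=13, p=14, q=13
  k=2: a=14, p=197, q=183
  k=3: a=1, p=211, q=196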